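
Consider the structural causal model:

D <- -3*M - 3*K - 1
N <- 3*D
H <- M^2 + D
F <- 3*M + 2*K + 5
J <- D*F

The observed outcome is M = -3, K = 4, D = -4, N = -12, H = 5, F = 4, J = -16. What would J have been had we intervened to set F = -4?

Intervening sets F = -4 and removes its equation (F <- 3*M + 2*K + 5).
D = -3*M - 3*K - 1  [with M=-3, K=4]  = -4
J = D*F  [with D=-4, F=-4]  = 16

16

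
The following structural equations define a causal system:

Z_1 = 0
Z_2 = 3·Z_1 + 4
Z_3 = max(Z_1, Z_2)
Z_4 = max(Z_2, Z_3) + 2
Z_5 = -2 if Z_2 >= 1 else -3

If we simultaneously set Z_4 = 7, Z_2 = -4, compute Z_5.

-3

The joint intervention fixes Z_4 = 7, Z_2 = -4, removing each variable's own equation.
Z_5 = -2 if Z_2 >= 1 else -3  [with Z_2=-4]  = -3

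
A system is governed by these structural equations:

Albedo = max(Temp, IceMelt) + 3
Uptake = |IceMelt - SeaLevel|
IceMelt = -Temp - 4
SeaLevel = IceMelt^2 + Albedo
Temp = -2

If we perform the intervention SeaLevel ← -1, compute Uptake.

Intervening sets SeaLevel = -1 and removes its equation (SeaLevel = IceMelt^2 + Albedo).
IceMelt = -Temp - 4  [with Temp=-2]  = -2
Uptake = |IceMelt - SeaLevel|  [with IceMelt=-2, SeaLevel=-1]  = 1

1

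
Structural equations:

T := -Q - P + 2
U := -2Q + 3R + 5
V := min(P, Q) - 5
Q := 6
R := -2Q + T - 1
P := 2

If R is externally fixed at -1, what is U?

-10

The intervention breaks the incoming arrows to R: R := -2Q + T - 1 no longer applies, and R = -1.
U = -2Q + 3R + 5  [with Q=6, R=-1]  = -10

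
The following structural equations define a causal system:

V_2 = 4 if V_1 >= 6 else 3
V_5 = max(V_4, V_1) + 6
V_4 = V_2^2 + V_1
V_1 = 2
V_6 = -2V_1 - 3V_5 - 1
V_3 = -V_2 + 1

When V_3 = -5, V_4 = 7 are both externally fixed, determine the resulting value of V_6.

-44

Setting V_3 = -5, V_4 = 7 by intervention discards those variables' equations.
V_5 = max(V_4, V_1) + 6  [with V_4=7, V_1=2]  = 13
V_6 = -2V_1 - 3V_5 - 1  [with V_1=2, V_5=13]  = -44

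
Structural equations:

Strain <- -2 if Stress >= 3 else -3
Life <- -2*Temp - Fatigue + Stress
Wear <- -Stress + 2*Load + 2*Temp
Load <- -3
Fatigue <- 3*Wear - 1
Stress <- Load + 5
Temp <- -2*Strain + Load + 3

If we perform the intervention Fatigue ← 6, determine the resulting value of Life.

Intervening sets Fatigue = 6 and removes its equation (Fatigue <- 3*Wear - 1).
Stress = Load + 5  [with Load=-3]  = 2
Strain = -2 if Stress >= 3 else -3  [with Stress=2]  = -3
Temp = -2*Strain + Load + 3  [with Strain=-3, Load=-3]  = 6
Life = -2*Temp - Fatigue + Stress  [with Temp=6, Fatigue=6, Stress=2]  = -16

-16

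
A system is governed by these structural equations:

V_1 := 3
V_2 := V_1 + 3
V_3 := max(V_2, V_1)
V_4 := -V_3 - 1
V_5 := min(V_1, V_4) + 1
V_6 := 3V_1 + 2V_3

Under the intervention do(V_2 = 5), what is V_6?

19

Under do(V_2=5), the mechanism V_2 := V_1 + 3 is discarded; V_2 is fixed at 5.
V_3 = max(V_2, V_1)  [with V_2=5, V_1=3]  = 5
V_6 = 3V_1 + 2V_3  [with V_1=3, V_3=5]  = 19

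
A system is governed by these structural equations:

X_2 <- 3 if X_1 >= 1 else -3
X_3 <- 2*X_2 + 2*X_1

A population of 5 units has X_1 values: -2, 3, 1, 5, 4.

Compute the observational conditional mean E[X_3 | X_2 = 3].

Observing X_2=3 restricts to units where X_2's equation naturally yields 3: X_1 ∈ {3, 1, 5, 4}. In that subpopulation X_3 = 12, 8, 16, 14, mean 12.5.

12.5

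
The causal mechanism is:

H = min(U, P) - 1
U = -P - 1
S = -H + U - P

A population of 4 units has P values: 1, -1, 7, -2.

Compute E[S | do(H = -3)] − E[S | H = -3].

-3.5

do(H=-3) breaks H's dependence on P. With H=-3 fixed, S across the units is 0, 4, -12, 6, mean -0.5.
E[S|H=-3] averages over only the 2 units with H=-3 (P = 1, -2): S = 0, 6, mean 3.
Difference = -0.5 − 3 = -3.5.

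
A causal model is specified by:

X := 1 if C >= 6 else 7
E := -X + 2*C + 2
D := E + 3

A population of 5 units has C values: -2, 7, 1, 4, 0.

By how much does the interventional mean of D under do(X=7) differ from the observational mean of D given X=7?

do(X=7) breaks X's dependence on C. With X=7 fixed, D across the units is -6, 12, 0, 6, -2, mean 2.
Conditioning on X=7 selects the 4 unit(s) with C ∈ {-2, 1, 4, 0}. Their D values: -6, 0, 6, -2. Mean = -0.5.
Difference = 2 − (-0.5) = 2.5.

2.5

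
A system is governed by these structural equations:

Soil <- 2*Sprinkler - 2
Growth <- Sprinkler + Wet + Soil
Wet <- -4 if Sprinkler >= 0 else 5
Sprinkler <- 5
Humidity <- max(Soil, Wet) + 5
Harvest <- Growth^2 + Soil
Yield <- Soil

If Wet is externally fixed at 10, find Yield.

8

The intervention breaks the incoming arrows to Wet: Wet <- -4 if Sprinkler >= 0 else 5 no longer applies, and Wet = 10.
No directed path runs from Wet to Yield, so Yield keeps its natural value.
Soil = 2*Sprinkler - 2  [with Sprinkler=5]  = 8
Yield = Soil  [with Soil=8]  = 8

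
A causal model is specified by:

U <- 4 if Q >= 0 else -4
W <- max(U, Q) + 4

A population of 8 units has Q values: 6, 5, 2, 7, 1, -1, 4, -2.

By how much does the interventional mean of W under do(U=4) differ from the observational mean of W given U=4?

do(U=4) breaks U's dependence on Q. With U=4 fixed, W across the units is 10, 9, 8, 11, 8, 8, 8, 8, mean 8.75.
E[W|U=4] averages over only the 6 units with U=4 (Q = 6, 5, 2, 7, 1, 4): W = 10, 9, 8, 11, 8, 8, mean 9.
Difference = 8.75 − 9 = -0.25.

-0.25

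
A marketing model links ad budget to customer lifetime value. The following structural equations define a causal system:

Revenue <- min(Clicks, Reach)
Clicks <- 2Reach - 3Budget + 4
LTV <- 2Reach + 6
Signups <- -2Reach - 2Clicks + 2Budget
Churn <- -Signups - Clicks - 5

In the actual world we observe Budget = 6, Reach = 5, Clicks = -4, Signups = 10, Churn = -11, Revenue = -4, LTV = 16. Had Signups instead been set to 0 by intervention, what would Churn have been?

Intervening sets Signups = 0 and removes its equation (Signups <- -2Reach - 2Clicks + 2Budget).
Clicks = 2Reach - 3Budget + 4  [with Reach=5, Budget=6]  = -4
Churn = -Signups - Clicks - 5  [with Signups=0, Clicks=-4]  = -1

-1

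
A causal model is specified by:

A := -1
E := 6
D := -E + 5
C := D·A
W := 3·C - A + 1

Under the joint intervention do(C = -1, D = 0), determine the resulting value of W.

-1

The joint intervention fixes C = -1, D = 0, removing each variable's own equation.
W = 3·C - A + 1  [with C=-1, A=-1]  = -1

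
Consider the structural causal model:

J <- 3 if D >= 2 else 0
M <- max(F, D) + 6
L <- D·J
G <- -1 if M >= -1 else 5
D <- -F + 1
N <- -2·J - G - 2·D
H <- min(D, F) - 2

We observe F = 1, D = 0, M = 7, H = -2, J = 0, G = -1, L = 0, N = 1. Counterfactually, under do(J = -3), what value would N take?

7

do(J=-3) replaces the equation J <- 3 if D >= 2 else 0 with the constant J = -3.
D = -F + 1  [with F=1]  = 0
M = max(F, D) + 6  [with F=1, D=0]  = 7
G = -1 if M >= -1 else 5  [with M=7]  = -1
N = -2·J - G - 2·D  [with J=-3, G=-1, D=0]  = 7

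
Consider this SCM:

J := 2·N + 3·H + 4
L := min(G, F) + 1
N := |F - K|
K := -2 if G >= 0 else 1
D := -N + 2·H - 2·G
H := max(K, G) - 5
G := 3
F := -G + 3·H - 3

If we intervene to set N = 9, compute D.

The intervention breaks the incoming arrows to N: N := |F - K| no longer applies, and N = 9.
K = -2 if G >= 0 else 1  [with G=3]  = -2
H = max(K, G) - 5  [with K=-2, G=3]  = -2
D = -N + 2·H - 2·G  [with N=9, H=-2, G=3]  = -19

-19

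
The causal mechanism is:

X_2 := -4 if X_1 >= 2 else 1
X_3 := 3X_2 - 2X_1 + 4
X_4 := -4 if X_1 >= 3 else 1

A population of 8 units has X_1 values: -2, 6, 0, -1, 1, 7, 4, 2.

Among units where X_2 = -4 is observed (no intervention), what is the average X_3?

Conditioning on X_2=-4 selects the 4 unit(s) with X_1 ∈ {6, 7, 4, 2}. Their X_3 values: -20, -22, -16, -12. Mean = -17.5.

-17.5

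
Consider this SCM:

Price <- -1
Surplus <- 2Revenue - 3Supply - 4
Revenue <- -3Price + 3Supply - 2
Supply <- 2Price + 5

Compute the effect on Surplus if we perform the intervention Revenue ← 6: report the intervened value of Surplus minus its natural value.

-8

The intervention breaks the incoming arrows to Revenue: Revenue <- -3Price + 3Supply - 2 no longer applies, and Revenue = 6.
Supply = 2Price + 5  [with Price=-1]  = 3
Surplus = 2Revenue - 3Supply - 4  [with Revenue=6, Supply=3]  = -1
Without intervention: Supply = 2Price + 5  [with Price=-1]  = 3; Revenue = -3Price + 3Supply - 2  [with Price=-1, Supply=3]  = 10; Surplus = 2Revenue - 3Supply - 4  [with Revenue=10, Supply=3]  = 7.
Change = -1 − 7 = -8.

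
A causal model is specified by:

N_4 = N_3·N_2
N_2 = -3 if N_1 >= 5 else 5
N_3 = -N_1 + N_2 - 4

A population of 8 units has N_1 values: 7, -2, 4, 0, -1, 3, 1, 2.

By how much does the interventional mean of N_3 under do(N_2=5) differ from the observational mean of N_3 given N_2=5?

The intervention sets N_2=5 in all 8 units regardless of N_1. Recomputing N_3 per unit gives -6, 3, -3, 1, 2, -2, 0, -1; average -0.75.
Conditioning on N_2=5 selects the 7 unit(s) with N_1 ∈ {-2, 4, 0, -1, 3, 1, 2}. Their N_3 values: 3, -3, 1, 2, -2, 0, -1. Mean = 0.
Difference = -0.75 − 0 = -0.75.

-0.75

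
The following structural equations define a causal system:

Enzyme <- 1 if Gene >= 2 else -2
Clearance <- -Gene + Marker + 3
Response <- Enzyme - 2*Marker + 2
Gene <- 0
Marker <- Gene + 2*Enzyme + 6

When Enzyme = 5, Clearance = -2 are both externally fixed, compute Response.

-25

The joint intervention fixes Enzyme = 5, Clearance = -2, removing each variable's own equation.
Marker = Gene + 2*Enzyme + 6  [with Gene=0, Enzyme=5]  = 16
Response = Enzyme - 2*Marker + 2  [with Enzyme=5, Marker=16]  = -25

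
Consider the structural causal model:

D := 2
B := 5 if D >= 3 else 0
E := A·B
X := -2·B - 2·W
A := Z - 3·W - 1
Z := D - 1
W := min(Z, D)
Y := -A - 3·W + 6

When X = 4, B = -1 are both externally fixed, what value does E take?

3

Setting X = 4, B = -1 by intervention discards those variables' equations.
Z = D - 1  [with D=2]  = 1
W = min(Z, D)  [with Z=1, D=2]  = 1
A = Z - 3·W - 1  [with Z=1, W=1]  = -3
E = A·B  [with A=-3, B=-1]  = 3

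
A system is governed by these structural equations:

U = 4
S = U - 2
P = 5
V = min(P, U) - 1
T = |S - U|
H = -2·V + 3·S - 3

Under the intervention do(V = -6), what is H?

15

The intervention breaks the incoming arrows to V: V = min(P, U) - 1 no longer applies, and V = -6.
S = U - 2  [with U=4]  = 2
H = -2·V + 3·S - 3  [with V=-6, S=2]  = 15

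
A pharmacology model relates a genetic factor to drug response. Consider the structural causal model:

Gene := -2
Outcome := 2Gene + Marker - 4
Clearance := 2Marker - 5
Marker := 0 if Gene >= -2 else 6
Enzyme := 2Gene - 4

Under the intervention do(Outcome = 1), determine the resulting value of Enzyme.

-8

Under do(Outcome=1), the mechanism Outcome := 2Gene + Marker - 4 is discarded; Outcome is fixed at 1.
No directed path runs from Outcome to Enzyme, so Enzyme keeps its natural value.
Enzyme = 2Gene - 4  [with Gene=-2]  = -8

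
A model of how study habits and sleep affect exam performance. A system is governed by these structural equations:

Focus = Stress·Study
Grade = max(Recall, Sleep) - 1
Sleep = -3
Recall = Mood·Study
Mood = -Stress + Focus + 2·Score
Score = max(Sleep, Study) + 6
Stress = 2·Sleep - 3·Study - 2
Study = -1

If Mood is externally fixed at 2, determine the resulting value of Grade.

Intervening sets Mood = 2 and removes its equation (Mood = -Stress + Focus + 2·Score).
Recall = Mood·Study  [with Mood=2, Study=-1]  = -2
Grade = max(Recall, Sleep) - 1  [with Recall=-2, Sleep=-3]  = -3

-3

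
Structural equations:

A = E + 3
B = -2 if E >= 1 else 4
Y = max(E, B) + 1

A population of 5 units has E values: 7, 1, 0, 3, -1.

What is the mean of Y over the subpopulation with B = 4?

5

E[Y|B=4] averages over only the 2 units with B=4 (E = 0, -1): Y = 5, 5, mean 5.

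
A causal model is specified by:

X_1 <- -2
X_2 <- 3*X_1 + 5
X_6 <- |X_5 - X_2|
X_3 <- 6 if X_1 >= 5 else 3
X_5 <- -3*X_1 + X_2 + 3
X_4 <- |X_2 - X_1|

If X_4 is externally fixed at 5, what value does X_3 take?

Under do(X_4=5), the mechanism X_4 <- |X_2 - X_1| is discarded; X_4 is fixed at 5.
Since X_3 is not a descendant of the intervened variable, it is unaffected.
X_3 = 6 if X_1 >= 5 else 3  [with X_1=-2]  = 3

3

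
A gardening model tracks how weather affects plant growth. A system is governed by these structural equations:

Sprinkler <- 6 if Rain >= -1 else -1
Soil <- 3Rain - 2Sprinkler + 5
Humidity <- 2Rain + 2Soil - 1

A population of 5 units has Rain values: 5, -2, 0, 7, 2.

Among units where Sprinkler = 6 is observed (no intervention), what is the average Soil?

E[Soil|Sprinkler=6] averages over only the 4 units with Sprinkler=6 (Rain = 5, 0, 7, 2): Soil = 8, -7, 14, -1, mean 3.5.

3.5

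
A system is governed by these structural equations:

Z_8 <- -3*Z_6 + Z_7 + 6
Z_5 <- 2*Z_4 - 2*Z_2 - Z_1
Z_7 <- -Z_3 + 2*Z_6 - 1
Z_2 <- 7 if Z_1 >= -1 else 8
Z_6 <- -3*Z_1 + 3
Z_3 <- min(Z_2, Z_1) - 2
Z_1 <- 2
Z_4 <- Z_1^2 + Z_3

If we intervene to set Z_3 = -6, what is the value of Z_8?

The intervention breaks the incoming arrows to Z_3: Z_3 <- min(Z_2, Z_1) - 2 no longer applies, and Z_3 = -6.
Z_6 = -3*Z_1 + 3  [with Z_1=2]  = -3
Z_7 = -Z_3 + 2*Z_6 - 1  [with Z_3=-6, Z_6=-3]  = -1
Z_8 = -3*Z_6 + Z_7 + 6  [with Z_6=-3, Z_7=-1]  = 14

14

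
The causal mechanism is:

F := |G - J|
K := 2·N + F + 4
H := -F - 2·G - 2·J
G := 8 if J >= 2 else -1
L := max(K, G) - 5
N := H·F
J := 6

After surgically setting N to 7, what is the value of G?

8

Under do(N=7), the mechanism N := H·F is discarded; N is fixed at 7.
No directed path runs from N to G, so G keeps its natural value.
G = 8 if J >= 2 else -1  [with J=6]  = 8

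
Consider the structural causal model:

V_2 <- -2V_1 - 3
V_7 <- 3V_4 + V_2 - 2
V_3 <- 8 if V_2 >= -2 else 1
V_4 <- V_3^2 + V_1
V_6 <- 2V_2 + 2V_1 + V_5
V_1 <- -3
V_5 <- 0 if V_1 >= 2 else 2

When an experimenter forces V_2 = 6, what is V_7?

187

Under do(V_2=6), the mechanism V_2 <- -2V_1 - 3 is discarded; V_2 is fixed at 6.
V_3 = 8 if V_2 >= -2 else 1  [with V_2=6]  = 8
V_4 = V_3^2 + V_1  [with V_3=8, V_1=-3]  = 61
V_7 = 3V_4 + V_2 - 2  [with V_4=61, V_2=6]  = 187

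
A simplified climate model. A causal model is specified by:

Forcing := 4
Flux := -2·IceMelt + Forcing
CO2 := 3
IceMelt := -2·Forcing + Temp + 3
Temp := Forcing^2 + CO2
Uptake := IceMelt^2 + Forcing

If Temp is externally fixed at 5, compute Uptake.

The intervention breaks the incoming arrows to Temp: Temp := Forcing^2 + CO2 no longer applies, and Temp = 5.
IceMelt = -2·Forcing + Temp + 3  [with Forcing=4, Temp=5]  = 0
Uptake = IceMelt^2 + Forcing  [with IceMelt=0, Forcing=4]  = 4

4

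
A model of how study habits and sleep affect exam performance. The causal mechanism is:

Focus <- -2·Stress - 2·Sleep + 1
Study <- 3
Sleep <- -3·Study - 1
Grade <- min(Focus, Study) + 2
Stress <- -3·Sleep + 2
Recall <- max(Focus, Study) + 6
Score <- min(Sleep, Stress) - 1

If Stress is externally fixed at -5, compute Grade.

The intervention breaks the incoming arrows to Stress: Stress <- -3·Sleep + 2 no longer applies, and Stress = -5.
Sleep = -3·Study - 1  [with Study=3]  = -10
Focus = -2·Stress - 2·Sleep + 1  [with Stress=-5, Sleep=-10]  = 31
Grade = min(Focus, Study) + 2  [with Focus=31, Study=3]  = 5

5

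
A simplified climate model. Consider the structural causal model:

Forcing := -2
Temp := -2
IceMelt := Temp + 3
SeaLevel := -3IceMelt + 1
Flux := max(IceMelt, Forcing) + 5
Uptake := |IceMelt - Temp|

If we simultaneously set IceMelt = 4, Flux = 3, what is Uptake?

Setting IceMelt = 4, Flux = 3 by intervention discards those variables' equations.
Uptake = |IceMelt - Temp|  [with IceMelt=4, Temp=-2]  = 6

6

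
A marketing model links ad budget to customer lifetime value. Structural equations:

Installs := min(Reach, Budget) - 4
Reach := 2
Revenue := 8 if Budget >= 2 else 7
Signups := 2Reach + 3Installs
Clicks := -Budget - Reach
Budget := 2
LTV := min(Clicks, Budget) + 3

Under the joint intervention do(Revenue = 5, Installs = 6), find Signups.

22

Setting Revenue = 5, Installs = 6 by intervention discards those variables' equations.
Signups = 2Reach + 3Installs  [with Reach=2, Installs=6]  = 22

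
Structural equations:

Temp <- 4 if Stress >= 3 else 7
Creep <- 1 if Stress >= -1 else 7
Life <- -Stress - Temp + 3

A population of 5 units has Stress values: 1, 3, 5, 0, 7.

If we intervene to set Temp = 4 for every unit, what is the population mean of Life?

Every unit gets Temp=4 under the intervention. Life values become -2, -4, -6, -1, -8; E[Life|do(Temp=4)] = -4.2.

-4.2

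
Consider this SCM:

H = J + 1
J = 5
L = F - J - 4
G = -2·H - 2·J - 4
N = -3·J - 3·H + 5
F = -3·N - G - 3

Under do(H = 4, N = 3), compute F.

Setting H = 4, N = 3 by intervention discards those variables' equations.
G = -2·H - 2·J - 4  [with H=4, J=5]  = -22
F = -3·N - G - 3  [with N=3, G=-22]  = 10

10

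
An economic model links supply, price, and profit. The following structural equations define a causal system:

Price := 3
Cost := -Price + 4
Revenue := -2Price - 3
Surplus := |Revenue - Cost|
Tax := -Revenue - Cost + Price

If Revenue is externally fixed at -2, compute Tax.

4

The intervention breaks the incoming arrows to Revenue: Revenue := -2Price - 3 no longer applies, and Revenue = -2.
Cost = -Price + 4  [with Price=3]  = 1
Tax = -Revenue - Cost + Price  [with Revenue=-2, Cost=1, Price=3]  = 4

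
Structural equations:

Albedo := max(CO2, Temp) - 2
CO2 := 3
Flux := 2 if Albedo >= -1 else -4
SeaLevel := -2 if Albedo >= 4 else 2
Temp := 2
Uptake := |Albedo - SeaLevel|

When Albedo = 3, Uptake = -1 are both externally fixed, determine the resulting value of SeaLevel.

2

Setting Albedo = 3, Uptake = -1 by intervention discards those variables' equations.
SeaLevel = -2 if Albedo >= 4 else 2  [with Albedo=3]  = 2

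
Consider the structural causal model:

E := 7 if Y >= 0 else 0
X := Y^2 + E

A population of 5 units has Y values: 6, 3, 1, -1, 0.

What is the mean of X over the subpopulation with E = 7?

Observing E=7 restricts to units where E's equation naturally yields 7: Y ∈ {6, 3, 1, 0}. In that subpopulation X = 43, 16, 8, 7, mean 18.5.

18.5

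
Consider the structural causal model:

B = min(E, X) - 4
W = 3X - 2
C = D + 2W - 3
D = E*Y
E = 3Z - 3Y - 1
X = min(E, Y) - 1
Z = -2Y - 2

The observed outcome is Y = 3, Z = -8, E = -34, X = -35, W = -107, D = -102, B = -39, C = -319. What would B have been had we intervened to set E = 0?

The intervention breaks the incoming arrows to E: E = 3Z - 3Y - 1 no longer applies, and E = 0.
X = min(E, Y) - 1  [with E=0, Y=3]  = -1
B = min(E, X) - 4  [with E=0, X=-1]  = -5

-5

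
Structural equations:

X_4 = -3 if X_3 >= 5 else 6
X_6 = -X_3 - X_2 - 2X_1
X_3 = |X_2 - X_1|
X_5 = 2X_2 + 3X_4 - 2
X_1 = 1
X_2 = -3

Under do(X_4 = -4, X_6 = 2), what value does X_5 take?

Setting X_4 = -4, X_6 = 2 by intervention discards those variables' equations.
X_5 = 2X_2 + 3X_4 - 2  [with X_2=-3, X_4=-4]  = -20

-20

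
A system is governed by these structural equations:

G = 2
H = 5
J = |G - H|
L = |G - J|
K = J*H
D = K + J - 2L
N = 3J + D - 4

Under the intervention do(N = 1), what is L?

Under do(N=1), the mechanism N = 3J + D - 4 is discarded; N is fixed at 1.
Since L is not a descendant of the intervened variable, it is unaffected.
J = |G - H|  [with G=2, H=5]  = 3
L = |G - J|  [with G=2, J=3]  = 1

1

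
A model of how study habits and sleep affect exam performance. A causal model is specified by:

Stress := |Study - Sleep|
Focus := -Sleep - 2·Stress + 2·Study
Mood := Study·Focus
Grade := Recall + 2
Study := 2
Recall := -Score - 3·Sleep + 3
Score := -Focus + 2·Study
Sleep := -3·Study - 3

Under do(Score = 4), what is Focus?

The intervention breaks the incoming arrows to Score: Score := -Focus + 2·Study no longer applies, and Score = 4.
Since Focus is not a descendant of the intervened variable, it is unaffected.
Sleep = -3·Study - 3  [with Study=2]  = -9
Stress = |Study - Sleep|  [with Study=2, Sleep=-9]  = 11
Focus = -Sleep - 2·Stress + 2·Study  [with Sleep=-9, Stress=11, Study=2]  = -9

-9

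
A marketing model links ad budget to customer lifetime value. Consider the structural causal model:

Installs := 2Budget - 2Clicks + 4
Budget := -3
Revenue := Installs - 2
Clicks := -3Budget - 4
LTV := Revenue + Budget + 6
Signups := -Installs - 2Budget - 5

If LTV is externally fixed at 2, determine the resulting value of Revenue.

-14

do(LTV=2) replaces the equation LTV := Revenue + Budget + 6 with the constant LTV = 2.
Since Revenue is not a descendant of the intervened variable, it is unaffected.
Clicks = -3Budget - 4  [with Budget=-3]  = 5
Installs = 2Budget - 2Clicks + 4  [with Budget=-3, Clicks=5]  = -12
Revenue = Installs - 2  [with Installs=-12]  = -14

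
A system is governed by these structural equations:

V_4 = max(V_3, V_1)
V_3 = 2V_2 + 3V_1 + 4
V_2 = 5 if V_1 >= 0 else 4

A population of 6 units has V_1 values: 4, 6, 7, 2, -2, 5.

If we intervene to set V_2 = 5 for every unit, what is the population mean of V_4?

Under do(V_2=5), V_2's equation is replaced by V_2=5 for every unit. Per-unit V_4: 26, 32, 35, 20, 8, 29. Mean = 25.

25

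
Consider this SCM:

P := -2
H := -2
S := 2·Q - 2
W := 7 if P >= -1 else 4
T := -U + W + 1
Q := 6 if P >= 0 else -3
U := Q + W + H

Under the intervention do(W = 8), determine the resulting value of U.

do(W=8) replaces the equation W := 7 if P >= -1 else 4 with the constant W = 8.
Q = 6 if P >= 0 else -3  [with P=-2]  = -3
U = Q + W + H  [with Q=-3, W=8, H=-2]  = 3

3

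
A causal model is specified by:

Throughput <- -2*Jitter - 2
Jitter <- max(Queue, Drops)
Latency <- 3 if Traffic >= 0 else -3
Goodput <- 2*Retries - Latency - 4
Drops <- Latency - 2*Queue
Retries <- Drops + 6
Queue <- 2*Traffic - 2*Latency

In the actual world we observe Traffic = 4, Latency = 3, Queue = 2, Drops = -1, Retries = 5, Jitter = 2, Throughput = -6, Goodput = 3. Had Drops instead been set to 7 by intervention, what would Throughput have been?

-16

The intervention breaks the incoming arrows to Drops: Drops <- Latency - 2*Queue no longer applies, and Drops = 7.
Latency = 3 if Traffic >= 0 else -3  [with Traffic=4]  = 3
Queue = 2*Traffic - 2*Latency  [with Traffic=4, Latency=3]  = 2
Jitter = max(Queue, Drops)  [with Queue=2, Drops=7]  = 7
Throughput = -2*Jitter - 2  [with Jitter=7]  = -16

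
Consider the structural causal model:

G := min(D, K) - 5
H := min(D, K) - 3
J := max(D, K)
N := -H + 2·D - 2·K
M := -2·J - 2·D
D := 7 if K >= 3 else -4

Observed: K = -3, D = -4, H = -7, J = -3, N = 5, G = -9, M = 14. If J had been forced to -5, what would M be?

The intervention breaks the incoming arrows to J: J := max(D, K) no longer applies, and J = -5.
D = 7 if K >= 3 else -4  [with K=-3]  = -4
M = -2·J - 2·D  [with J=-5, D=-4]  = 18

18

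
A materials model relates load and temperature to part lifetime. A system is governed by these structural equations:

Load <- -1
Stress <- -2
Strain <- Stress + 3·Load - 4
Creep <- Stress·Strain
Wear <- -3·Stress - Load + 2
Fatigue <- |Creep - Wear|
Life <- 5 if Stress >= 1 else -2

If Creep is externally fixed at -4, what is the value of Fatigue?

Under do(Creep=-4), the mechanism Creep <- Stress·Strain is discarded; Creep is fixed at -4.
Wear = -3·Stress - Load + 2  [with Stress=-2, Load=-1]  = 9
Fatigue = |Creep - Wear|  [with Creep=-4, Wear=9]  = 13

13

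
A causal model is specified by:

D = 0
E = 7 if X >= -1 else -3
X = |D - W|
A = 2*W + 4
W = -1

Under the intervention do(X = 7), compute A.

2

Under do(X=7), the mechanism X = |D - W| is discarded; X is fixed at 7.
Since A is not a descendant of the intervened variable, it is unaffected.
A = 2*W + 4  [with W=-1]  = 2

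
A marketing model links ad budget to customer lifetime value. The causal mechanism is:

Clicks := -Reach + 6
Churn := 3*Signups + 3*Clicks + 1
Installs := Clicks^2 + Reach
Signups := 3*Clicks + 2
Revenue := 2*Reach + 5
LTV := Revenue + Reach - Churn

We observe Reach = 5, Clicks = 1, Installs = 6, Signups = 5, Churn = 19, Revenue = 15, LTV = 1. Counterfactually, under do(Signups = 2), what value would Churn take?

10

Intervening sets Signups = 2 and removes its equation (Signups := 3*Clicks + 2).
Clicks = -Reach + 6  [with Reach=5]  = 1
Churn = 3*Signups + 3*Clicks + 1  [with Signups=2, Clicks=1]  = 10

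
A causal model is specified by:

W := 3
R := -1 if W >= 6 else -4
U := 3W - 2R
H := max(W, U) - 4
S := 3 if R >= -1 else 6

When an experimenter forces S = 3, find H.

13

The intervention breaks the incoming arrows to S: S := 3 if R >= -1 else 6 no longer applies, and S = 3.
Since H is not a descendant of the intervened variable, it is unaffected.
R = -1 if W >= 6 else -4  [with W=3]  = -4
U = 3W - 2R  [with W=3, R=-4]  = 17
H = max(W, U) - 4  [with W=3, U=17]  = 13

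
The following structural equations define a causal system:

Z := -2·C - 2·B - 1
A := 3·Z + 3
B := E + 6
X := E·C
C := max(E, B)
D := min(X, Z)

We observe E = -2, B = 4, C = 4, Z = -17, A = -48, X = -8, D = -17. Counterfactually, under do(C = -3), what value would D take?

The intervention breaks the incoming arrows to C: C := max(E, B) no longer applies, and C = -3.
B = E + 6  [with E=-2]  = 4
Z = -2·C - 2·B - 1  [with C=-3, B=4]  = -3
X = E·C  [with E=-2, C=-3]  = 6
D = min(X, Z)  [with X=6, Z=-3]  = -3

-3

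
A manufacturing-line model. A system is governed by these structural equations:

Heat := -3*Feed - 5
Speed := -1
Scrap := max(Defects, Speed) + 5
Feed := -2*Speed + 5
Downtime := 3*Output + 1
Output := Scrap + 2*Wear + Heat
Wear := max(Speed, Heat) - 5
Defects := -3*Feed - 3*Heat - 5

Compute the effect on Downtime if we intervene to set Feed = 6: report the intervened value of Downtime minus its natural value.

-9

do(Feed=6) replaces the equation Feed := -2*Speed + 5 with the constant Feed = 6.
Heat = -3*Feed - 5  [with Feed=6]  = -23
Wear = max(Speed, Heat) - 5  [with Speed=-1, Heat=-23]  = -6
Defects = -3*Feed - 3*Heat - 5  [with Feed=6, Heat=-23]  = 46
Scrap = max(Defects, Speed) + 5  [with Defects=46, Speed=-1]  = 51
Output = Scrap + 2*Wear + Heat  [with Scrap=51, Wear=-6, Heat=-23]  = 16
Downtime = 3*Output + 1  [with Output=16]  = 49
Without intervention: Feed = -2*Speed + 5  [with Speed=-1]  = 7; Heat = -3*Feed - 5  [with Feed=7]  = -26; Wear = max(Speed, Heat) - 5  [with Speed=-1, Heat=-26]  = -6; Defects = -3*Feed - 3*Heat - 5  [with Feed=7, Heat=-26]  = 52; Scrap = max(Defects, Speed) + 5  [with Defects=52, Speed=-1]  = 57; Output = Scrap + 2*Wear + Heat  [with Scrap=57, Wear=-6, Heat=-26]  = 19; Downtime = 3*Output + 1  [with Output=19]  = 58.
Change = 49 − 58 = -9.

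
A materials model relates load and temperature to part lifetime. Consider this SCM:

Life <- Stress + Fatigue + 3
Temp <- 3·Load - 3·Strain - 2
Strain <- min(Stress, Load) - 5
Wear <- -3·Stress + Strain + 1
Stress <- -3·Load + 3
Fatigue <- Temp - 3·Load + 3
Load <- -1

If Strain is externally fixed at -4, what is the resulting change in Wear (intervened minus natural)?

2

do(Strain=-4) replaces the equation Strain <- min(Stress, Load) - 5 with the constant Strain = -4.
Stress = -3·Load + 3  [with Load=-1]  = 6
Wear = -3·Stress + Strain + 1  [with Stress=6, Strain=-4]  = -21
Without intervention: Stress = -3·Load + 3  [with Load=-1]  = 6; Strain = min(Stress, Load) - 5  [with Stress=6, Load=-1]  = -6; Wear = -3·Stress + Strain + 1  [with Stress=6, Strain=-6]  = -23.
Change = -21 − (-23) = 2.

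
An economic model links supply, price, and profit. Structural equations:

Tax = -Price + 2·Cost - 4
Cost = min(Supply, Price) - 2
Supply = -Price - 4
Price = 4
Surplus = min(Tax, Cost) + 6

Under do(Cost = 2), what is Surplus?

2

do(Cost=2) replaces the equation Cost = min(Supply, Price) - 2 with the constant Cost = 2.
Tax = -Price + 2·Cost - 4  [with Price=4, Cost=2]  = -4
Surplus = min(Tax, Cost) + 6  [with Tax=-4, Cost=2]  = 2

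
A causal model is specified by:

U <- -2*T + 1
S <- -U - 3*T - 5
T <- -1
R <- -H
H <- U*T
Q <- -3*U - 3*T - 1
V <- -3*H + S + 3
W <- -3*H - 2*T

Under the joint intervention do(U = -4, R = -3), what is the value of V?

-7

Under do(U = -4, R = -3), each intervened variable's structural equation is replaced by its fixed value.
H = U*T  [with U=-4, T=-1]  = 4
S = -U - 3*T - 5  [with U=-4, T=-1]  = 2
V = -3*H + S + 3  [with H=4, S=2]  = -7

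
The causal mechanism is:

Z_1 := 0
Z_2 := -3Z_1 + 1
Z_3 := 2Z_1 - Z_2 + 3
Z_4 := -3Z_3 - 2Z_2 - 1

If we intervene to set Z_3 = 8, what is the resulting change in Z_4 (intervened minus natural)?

-18

The intervention breaks the incoming arrows to Z_3: Z_3 := 2Z_1 - Z_2 + 3 no longer applies, and Z_3 = 8.
Z_2 = -3Z_1 + 1  [with Z_1=0]  = 1
Z_4 = -3Z_3 - 2Z_2 - 1  [with Z_3=8, Z_2=1]  = -27
Without intervention: Z_2 = -3Z_1 + 1  [with Z_1=0]  = 1; Z_3 = 2Z_1 - Z_2 + 3  [with Z_1=0, Z_2=1]  = 2; Z_4 = -3Z_3 - 2Z_2 - 1  [with Z_3=2, Z_2=1]  = -9.
Change = -27 − (-9) = -18.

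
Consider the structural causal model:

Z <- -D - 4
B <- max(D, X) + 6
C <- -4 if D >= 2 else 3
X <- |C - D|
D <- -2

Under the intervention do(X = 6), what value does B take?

12

The intervention breaks the incoming arrows to X: X <- |C - D| no longer applies, and X = 6.
B = max(D, X) + 6  [with D=-2, X=6]  = 12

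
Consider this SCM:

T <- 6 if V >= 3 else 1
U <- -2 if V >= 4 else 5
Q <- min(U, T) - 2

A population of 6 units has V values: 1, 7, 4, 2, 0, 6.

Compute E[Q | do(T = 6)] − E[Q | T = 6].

do(T=6) breaks T's dependence on V. With T=6 fixed, Q across the units is 3, -4, -4, 3, 3, -4, mean -0.5.
E[Q|T=6] averages over only the 3 units with T=6 (V = 7, 4, 6): Q = -4, -4, -4, mean -4.
Difference = -0.5 − (-4) = 3.5.

3.5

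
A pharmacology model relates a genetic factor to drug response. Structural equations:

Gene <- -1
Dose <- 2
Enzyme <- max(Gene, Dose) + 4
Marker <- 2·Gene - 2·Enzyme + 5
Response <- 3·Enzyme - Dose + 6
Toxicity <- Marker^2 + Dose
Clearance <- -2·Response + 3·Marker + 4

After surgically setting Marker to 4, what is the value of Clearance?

The intervention breaks the incoming arrows to Marker: Marker <- 2·Gene - 2·Enzyme + 5 no longer applies, and Marker = 4.
Enzyme = max(Gene, Dose) + 4  [with Gene=-1, Dose=2]  = 6
Response = 3·Enzyme - Dose + 6  [with Enzyme=6, Dose=2]  = 22
Clearance = -2·Response + 3·Marker + 4  [with Response=22, Marker=4]  = -28

-28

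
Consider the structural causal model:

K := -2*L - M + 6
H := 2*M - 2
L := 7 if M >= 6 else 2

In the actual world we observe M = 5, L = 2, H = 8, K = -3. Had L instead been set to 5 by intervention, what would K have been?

Under do(L=5), the mechanism L := 7 if M >= 6 else 2 is discarded; L is fixed at 5.
K = -2*L - M + 6  [with L=5, M=5]  = -9

-9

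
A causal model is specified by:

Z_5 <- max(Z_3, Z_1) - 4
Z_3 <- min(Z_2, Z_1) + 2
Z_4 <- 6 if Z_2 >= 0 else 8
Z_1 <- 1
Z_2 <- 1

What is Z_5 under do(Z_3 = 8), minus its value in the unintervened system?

5

do(Z_3=8) replaces the equation Z_3 <- min(Z_2, Z_1) + 2 with the constant Z_3 = 8.
Z_5 = max(Z_3, Z_1) - 4  [with Z_3=8, Z_1=1]  = 4
Without intervention: Z_3 = min(Z_2, Z_1) + 2  [with Z_2=1, Z_1=1]  = 3; Z_5 = max(Z_3, Z_1) - 4  [with Z_3=3, Z_1=1]  = -1.
Change = 4 − (-1) = 5.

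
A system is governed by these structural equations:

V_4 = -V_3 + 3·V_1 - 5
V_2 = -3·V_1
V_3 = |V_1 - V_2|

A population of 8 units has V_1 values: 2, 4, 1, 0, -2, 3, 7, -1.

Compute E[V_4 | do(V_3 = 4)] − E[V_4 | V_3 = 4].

5.25

Under do(V_3=4), V_3's equation is replaced by V_3=4 for every unit. Per-unit V_4: -3, 3, -6, -9, -15, 0, 12, -12. Mean = -3.75.
Observing V_3=4 restricts to units where V_3's equation naturally yields 4: V_1 ∈ {1, -1}. In that subpopulation V_4 = -6, -12, mean -9.
Difference = -3.75 − (-9) = 5.25.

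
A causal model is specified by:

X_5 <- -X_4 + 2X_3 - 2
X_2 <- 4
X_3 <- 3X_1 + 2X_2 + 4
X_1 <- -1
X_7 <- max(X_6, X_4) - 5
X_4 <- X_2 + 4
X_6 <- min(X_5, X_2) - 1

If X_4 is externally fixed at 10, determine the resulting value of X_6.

3

Under do(X_4=10), the mechanism X_4 <- X_2 + 4 is discarded; X_4 is fixed at 10.
X_3 = 3X_1 + 2X_2 + 4  [with X_1=-1, X_2=4]  = 9
X_5 = -X_4 + 2X_3 - 2  [with X_4=10, X_3=9]  = 6
X_6 = min(X_5, X_2) - 1  [with X_5=6, X_2=4]  = 3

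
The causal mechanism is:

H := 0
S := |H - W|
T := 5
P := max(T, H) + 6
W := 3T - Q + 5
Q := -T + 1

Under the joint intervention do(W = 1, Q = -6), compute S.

1

The joint intervention fixes W = 1, Q = -6, removing each variable's own equation.
S = |H - W|  [with H=0, W=1]  = 1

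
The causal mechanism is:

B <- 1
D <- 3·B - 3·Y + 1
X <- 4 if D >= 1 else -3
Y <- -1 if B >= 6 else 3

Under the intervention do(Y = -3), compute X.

4

Under do(Y=-3), the mechanism Y <- -1 if B >= 6 else 3 is discarded; Y is fixed at -3.
D = 3·B - 3·Y + 1  [with B=1, Y=-3]  = 13
X = 4 if D >= 1 else -3  [with D=13]  = 4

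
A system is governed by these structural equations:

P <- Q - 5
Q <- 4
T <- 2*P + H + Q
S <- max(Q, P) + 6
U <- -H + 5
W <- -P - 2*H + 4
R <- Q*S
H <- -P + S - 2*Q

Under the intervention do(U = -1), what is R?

40

The intervention breaks the incoming arrows to U: U <- -H + 5 no longer applies, and U = -1.
R is not downstream of the intervention, so its value is determined by the original equations.
P = Q - 5  [with Q=4]  = -1
S = max(Q, P) + 6  [with Q=4, P=-1]  = 10
R = Q*S  [with Q=4, S=10]  = 40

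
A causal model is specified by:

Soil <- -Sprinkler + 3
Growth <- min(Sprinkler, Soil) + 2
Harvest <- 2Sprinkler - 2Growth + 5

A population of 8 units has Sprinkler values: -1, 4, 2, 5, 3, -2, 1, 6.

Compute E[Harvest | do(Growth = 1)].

do(Growth=1) breaks Growth's dependence on Sprinkler. With Growth=1 fixed, Harvest across the units is 1, 11, 7, 13, 9, -1, 5, 15, mean 7.5.

7.5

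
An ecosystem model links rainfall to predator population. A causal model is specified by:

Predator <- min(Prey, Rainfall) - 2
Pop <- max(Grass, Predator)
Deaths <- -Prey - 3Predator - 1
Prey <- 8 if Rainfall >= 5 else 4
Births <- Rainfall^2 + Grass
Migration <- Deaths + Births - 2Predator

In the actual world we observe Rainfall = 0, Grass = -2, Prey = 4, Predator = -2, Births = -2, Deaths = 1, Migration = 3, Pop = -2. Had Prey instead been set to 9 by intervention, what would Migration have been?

The intervention breaks the incoming arrows to Prey: Prey <- 8 if Rainfall >= 5 else 4 no longer applies, and Prey = 9.
Predator = min(Prey, Rainfall) - 2  [with Prey=9, Rainfall=0]  = -2
Births = Rainfall^2 + Grass  [with Rainfall=0, Grass=-2]  = -2
Deaths = -Prey - 3Predator - 1  [with Prey=9, Predator=-2]  = -4
Migration = Deaths + Births - 2Predator  [with Deaths=-4, Births=-2, Predator=-2]  = -2

-2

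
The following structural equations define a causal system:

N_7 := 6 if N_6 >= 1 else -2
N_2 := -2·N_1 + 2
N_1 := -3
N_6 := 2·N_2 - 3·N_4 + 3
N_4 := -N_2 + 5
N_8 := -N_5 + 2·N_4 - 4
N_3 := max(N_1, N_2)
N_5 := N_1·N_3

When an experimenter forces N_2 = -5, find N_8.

7

do(N_2=-5) replaces the equation N_2 := -2·N_1 + 2 with the constant N_2 = -5.
N_3 = max(N_1, N_2)  [with N_1=-3, N_2=-5]  = -3
N_4 = -N_2 + 5  [with N_2=-5]  = 10
N_5 = N_1·N_3  [with N_1=-3, N_3=-3]  = 9
N_8 = -N_5 + 2·N_4 - 4  [with N_5=9, N_4=10]  = 7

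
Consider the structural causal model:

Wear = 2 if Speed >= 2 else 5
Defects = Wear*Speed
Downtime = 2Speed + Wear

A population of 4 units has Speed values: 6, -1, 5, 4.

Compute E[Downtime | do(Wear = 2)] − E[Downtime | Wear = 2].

-3

The intervention sets Wear=2 in all 4 units regardless of Speed. Recomputing Downtime per unit gives 14, 0, 12, 10; average 9.
E[Downtime|Wear=2] averages over only the 3 units with Wear=2 (Speed = 6, 5, 4): Downtime = 14, 12, 10, mean 12.
Difference = 9 − 12 = -3.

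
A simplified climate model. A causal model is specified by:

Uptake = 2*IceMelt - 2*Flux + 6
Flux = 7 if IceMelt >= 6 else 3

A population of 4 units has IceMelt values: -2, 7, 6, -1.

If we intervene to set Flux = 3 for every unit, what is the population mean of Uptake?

5

Under do(Flux=3), Flux's equation is replaced by Flux=3 for every unit. Per-unit Uptake: -4, 14, 12, -2. Mean = 5.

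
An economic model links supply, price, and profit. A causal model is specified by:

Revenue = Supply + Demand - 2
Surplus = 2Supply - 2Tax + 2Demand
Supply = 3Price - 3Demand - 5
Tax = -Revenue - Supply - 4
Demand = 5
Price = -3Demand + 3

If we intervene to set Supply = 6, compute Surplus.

The intervention breaks the incoming arrows to Supply: Supply = 3Price - 3Demand - 5 no longer applies, and Supply = 6.
Revenue = Supply + Demand - 2  [with Supply=6, Demand=5]  = 9
Tax = -Revenue - Supply - 4  [with Revenue=9, Supply=6]  = -19
Surplus = 2Supply - 2Tax + 2Demand  [with Supply=6, Tax=-19, Demand=5]  = 60

60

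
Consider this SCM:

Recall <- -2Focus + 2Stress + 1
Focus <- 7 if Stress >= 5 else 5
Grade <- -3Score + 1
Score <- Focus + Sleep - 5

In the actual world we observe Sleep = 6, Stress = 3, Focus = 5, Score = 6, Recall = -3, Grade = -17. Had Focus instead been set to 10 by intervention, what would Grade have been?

The intervention breaks the incoming arrows to Focus: Focus <- 7 if Stress >= 5 else 5 no longer applies, and Focus = 10.
Score = Focus + Sleep - 5  [with Focus=10, Sleep=6]  = 11
Grade = -3Score + 1  [with Score=11]  = -32

-32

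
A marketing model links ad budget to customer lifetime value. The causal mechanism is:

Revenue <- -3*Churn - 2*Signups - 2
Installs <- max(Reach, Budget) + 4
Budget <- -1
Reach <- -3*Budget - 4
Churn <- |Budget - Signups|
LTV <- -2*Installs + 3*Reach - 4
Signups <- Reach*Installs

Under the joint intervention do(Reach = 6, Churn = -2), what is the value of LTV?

-6

The joint intervention fixes Reach = 6, Churn = -2, removing each variable's own equation.
Installs = max(Reach, Budget) + 4  [with Reach=6, Budget=-1]  = 10
LTV = -2*Installs + 3*Reach - 4  [with Installs=10, Reach=6]  = -6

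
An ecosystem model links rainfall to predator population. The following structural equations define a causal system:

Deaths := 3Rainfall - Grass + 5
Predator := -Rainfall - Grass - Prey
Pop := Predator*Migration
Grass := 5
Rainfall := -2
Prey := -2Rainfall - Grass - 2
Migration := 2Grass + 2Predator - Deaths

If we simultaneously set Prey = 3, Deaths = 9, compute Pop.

Under do(Prey = 3, Deaths = 9), each intervened variable's structural equation is replaced by its fixed value.
Predator = -Rainfall - Grass - Prey  [with Rainfall=-2, Grass=5, Prey=3]  = -6
Migration = 2Grass + 2Predator - Deaths  [with Grass=5, Predator=-6, Deaths=9]  = -11
Pop = Predator*Migration  [with Predator=-6, Migration=-11]  = 66

66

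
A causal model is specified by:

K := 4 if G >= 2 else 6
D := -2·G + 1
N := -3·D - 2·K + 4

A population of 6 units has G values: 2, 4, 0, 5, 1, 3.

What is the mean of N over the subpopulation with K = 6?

-8

Observing K=6 restricts to units where K's equation naturally yields 6: G ∈ {0, 1}. In that subpopulation N = -11, -5, mean -8.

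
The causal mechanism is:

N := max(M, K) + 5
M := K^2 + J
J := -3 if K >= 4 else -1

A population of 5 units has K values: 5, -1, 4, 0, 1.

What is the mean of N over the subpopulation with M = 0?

5.5

Observing M=0 restricts to units where M's equation naturally yields 0: K ∈ {-1, 1}. In that subpopulation N = 5, 6, mean 5.5.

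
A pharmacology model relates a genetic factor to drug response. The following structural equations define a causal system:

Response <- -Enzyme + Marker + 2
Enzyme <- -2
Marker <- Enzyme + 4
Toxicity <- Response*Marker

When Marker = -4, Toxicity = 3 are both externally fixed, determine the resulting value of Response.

0

The joint intervention fixes Marker = -4, Toxicity = 3, removing each variable's own equation.
Response = -Enzyme + Marker + 2  [with Enzyme=-2, Marker=-4]  = 0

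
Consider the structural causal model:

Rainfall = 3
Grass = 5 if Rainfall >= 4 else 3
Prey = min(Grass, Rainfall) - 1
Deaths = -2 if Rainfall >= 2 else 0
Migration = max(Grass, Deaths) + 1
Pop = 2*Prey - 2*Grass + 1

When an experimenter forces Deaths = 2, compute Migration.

Intervening sets Deaths = 2 and removes its equation (Deaths = -2 if Rainfall >= 2 else 0).
Grass = 5 if Rainfall >= 4 else 3  [with Rainfall=3]  = 3
Migration = max(Grass, Deaths) + 1  [with Grass=3, Deaths=2]  = 4

4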